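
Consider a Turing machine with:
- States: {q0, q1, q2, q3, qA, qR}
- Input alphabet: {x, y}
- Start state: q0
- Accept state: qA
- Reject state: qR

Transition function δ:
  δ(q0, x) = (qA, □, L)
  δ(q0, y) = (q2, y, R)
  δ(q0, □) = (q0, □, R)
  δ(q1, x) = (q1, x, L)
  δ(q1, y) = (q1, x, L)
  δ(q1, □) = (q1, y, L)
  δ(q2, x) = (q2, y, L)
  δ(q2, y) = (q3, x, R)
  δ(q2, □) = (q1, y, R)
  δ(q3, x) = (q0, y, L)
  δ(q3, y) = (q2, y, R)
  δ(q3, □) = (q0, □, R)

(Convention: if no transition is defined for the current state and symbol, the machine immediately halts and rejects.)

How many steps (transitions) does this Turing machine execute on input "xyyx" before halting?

Execution trace:
Initial: [q0]xyyx
Step 1: δ(q0, x) = (qA, □, L) → [qA]□□yyx

The machine reaches the accept state qA and halts.

The machine executed 1 step before halting.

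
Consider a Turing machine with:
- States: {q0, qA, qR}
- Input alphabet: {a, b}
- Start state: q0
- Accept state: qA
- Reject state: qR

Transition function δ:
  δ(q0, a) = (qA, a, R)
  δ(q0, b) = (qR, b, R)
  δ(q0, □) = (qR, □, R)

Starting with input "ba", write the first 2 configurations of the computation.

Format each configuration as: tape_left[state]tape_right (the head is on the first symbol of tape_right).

Transitions applied:
Step 1: δ(q0, b) = (qR, b, R)

The first 2 configurations are:
[q0]ba ⊢ b[qR]a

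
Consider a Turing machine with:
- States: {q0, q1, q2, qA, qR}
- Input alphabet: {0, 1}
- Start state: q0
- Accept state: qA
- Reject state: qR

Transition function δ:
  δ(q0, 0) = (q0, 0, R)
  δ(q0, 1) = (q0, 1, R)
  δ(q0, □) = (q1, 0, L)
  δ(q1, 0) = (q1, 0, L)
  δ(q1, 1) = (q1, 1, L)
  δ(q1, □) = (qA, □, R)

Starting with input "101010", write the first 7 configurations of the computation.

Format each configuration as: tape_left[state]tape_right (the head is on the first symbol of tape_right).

Transitions applied:
Step 1: δ(q0, 1) = (q0, 1, R)
Step 2: δ(q0, 0) = (q0, 0, R)
Step 3: δ(q0, 1) = (q0, 1, R)
Step 4: δ(q0, 0) = (q0, 0, R)
Step 5: δ(q0, 1) = (q0, 1, R)
Step 6: δ(q0, 0) = (q0, 0, R)

The first 7 configurations are:
[q0]101010 ⊢ 1[q0]01010 ⊢ 10[q0]1010 ⊢ 101[q0]010 ⊢ 1010[q0]10 ⊢ 10101[q0]0 ⊢ 101010[q0]□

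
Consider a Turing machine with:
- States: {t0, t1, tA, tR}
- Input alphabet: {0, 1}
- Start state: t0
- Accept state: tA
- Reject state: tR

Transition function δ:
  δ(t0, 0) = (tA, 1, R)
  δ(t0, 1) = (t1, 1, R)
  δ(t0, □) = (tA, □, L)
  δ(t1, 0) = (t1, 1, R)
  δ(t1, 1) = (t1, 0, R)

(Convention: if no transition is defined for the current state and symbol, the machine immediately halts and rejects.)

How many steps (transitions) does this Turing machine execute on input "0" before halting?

Execution trace:
Initial: [t0]0
Step 1: δ(t0, 0) = (tA, 1, R) → 1[tA]□

The machine reaches the accept state tA and halts.

The machine executed 1 step before halting.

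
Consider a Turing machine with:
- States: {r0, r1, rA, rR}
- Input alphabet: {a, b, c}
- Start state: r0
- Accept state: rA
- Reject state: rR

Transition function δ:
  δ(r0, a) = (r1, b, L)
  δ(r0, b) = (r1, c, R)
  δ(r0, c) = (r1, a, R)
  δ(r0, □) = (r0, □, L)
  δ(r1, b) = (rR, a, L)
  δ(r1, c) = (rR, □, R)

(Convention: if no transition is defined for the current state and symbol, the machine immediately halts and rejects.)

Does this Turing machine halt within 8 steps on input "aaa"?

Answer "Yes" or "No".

Execution trace:
Initial: [r0]aaa
Step 1: δ(r0, a) = (r1, b, L) → [r1]□baa

No transition is defined for δ(r1, □). By convention the machine halts and rejects.
The machine halted after 1 step (within the 8-step bound).

Answer: Yes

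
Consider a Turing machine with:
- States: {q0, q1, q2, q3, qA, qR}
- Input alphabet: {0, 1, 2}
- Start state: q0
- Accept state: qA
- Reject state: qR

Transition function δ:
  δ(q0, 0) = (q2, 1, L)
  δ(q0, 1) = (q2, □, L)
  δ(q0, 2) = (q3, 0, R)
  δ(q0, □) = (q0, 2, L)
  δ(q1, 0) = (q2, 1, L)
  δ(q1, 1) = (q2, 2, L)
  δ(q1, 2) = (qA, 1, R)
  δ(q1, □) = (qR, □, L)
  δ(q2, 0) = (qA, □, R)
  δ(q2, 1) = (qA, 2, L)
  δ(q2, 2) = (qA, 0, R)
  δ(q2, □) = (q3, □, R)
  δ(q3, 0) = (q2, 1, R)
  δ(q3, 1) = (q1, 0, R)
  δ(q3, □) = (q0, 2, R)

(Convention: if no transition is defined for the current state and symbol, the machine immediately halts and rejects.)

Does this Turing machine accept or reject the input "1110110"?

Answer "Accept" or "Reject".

Execution trace:
Initial: [q0]1110110
Step 1: δ(q0, 1) = (q2, □, L) → [q2]□□110110
Step 2: δ(q2, □) = (q3, □, R) → □[q3]□110110
Step 3: δ(q3, □) = (q0, 2, R) → □2[q0]110110
Step 4: δ(q0, 1) = (q2, □, L) → □[q2]2□10110
Step 5: δ(q2, 2) = (qA, 0, R) → □0[qA]□10110

The machine reaches the accept state qA and halts.

Answer: Accept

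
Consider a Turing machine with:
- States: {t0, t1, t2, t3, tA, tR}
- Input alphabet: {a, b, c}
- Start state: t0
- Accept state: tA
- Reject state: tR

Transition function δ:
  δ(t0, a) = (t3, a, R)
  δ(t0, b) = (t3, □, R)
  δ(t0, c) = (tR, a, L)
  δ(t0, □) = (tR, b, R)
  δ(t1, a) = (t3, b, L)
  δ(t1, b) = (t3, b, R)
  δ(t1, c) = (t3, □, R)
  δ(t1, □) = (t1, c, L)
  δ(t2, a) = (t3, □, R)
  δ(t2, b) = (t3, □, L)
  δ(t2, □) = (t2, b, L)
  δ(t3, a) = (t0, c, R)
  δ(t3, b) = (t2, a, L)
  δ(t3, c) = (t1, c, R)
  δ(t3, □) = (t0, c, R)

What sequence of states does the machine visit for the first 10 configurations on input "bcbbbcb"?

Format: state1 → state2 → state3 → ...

Execution trace:
Initial: [t0]bcbbbcb
Step 1: δ(t0, b) = (t3, □, R) → □[t3]cbbbcb
Step 2: δ(t3, c) = (t1, c, R) → □c[t1]bbbcb
Step 3: δ(t1, b) = (t3, b, R) → □cb[t3]bbcb
Step 4: δ(t3, b) = (t2, a, L) → □c[t2]babcb
Step 5: δ(t2, b) = (t3, □, L) → □[t3]c□abcb
Step 6: δ(t3, c) = (t1, c, R) → □c[t1]□abcb
Step 7: δ(t1, □) = (t1, c, L) → □[t1]ccabcb
Step 8: δ(t1, c) = (t3, □, R) → □□[t3]cabcb
Step 9: δ(t3, c) = (t1, c, R) → □□c[t1]abcb

State sequence: t0 → t3 → t1 → t3 → t2 → t3 → t1 → t1 → t3 → t1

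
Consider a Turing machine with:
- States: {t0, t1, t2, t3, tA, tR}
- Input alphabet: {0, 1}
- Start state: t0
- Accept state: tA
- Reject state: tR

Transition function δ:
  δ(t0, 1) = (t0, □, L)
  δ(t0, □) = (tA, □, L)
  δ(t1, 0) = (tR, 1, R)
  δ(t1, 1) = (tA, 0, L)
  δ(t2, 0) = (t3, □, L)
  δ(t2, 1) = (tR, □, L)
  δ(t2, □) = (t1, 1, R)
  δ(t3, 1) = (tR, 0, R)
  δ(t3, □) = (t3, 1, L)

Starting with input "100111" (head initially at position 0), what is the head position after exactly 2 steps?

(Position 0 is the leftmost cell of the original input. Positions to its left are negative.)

Execution trace (head position shown):
Step 0: [t0]100111  (head at position 0)
Step 1: move left → [t0]□□00111  (head at position -1)
Step 2: move left → [tA]□□□00111  (head at position -2)

After 2 steps, the head is at position -2.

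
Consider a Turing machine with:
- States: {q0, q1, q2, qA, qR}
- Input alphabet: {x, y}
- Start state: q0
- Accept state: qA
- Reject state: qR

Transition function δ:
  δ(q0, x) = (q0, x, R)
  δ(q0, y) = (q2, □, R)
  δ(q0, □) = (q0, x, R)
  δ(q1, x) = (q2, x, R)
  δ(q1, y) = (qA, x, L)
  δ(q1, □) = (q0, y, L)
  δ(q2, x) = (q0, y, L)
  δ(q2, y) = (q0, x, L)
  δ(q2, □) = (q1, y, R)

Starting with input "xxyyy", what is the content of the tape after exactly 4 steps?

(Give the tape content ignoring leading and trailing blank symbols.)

Execution trace:
Initial: [q0]xxyyy
Step 1: δ(q0, x) = (q0, x, R) → x[q0]xyyy
Step 2: δ(q0, x) = (q0, x, R) → xx[q0]yyy
Step 3: δ(q0, y) = (q2, □, R) → xx□[q2]yy
Step 4: δ(q2, y) = (q0, x, L) → xx[q0]□xy

After 4 steps, the tape (ignoring leading/trailing blanks) is: xx□xy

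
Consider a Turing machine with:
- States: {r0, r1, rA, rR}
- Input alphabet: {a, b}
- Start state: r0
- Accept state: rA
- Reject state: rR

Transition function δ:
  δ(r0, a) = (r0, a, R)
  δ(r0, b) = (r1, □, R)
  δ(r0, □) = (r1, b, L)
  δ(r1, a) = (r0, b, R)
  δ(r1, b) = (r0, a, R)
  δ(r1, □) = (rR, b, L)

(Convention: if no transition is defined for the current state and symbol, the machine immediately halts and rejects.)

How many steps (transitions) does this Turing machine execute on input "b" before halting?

Execution trace:
Initial: [r0]b
Step 1: δ(r0, b) = (r1, □, R) → □[r1]□
Step 2: δ(r1, □) = (rR, b, L) → [rR]□b

The machine reaches the reject state rR and halts.

The machine executed 2 steps before halting.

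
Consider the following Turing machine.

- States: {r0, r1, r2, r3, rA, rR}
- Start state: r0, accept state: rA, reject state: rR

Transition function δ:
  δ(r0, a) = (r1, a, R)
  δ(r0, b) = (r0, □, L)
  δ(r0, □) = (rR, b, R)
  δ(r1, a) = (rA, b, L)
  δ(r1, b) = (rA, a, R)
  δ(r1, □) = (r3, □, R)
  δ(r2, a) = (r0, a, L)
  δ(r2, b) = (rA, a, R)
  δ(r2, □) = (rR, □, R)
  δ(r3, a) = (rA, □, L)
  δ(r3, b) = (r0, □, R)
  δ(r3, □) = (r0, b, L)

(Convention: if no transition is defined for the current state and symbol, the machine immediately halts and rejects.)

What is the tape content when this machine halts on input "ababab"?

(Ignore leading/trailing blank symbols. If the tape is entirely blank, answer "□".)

Execution trace:
Initial: [r0]ababab
Step 1: δ(r0, a) = (r1, a, R) → a[r1]babab
Step 2: δ(r1, b) = (rA, a, R) → aa[rA]abab

The machine reaches the accept state rA and halts.

Final tape (ignoring leading/trailing blanks): aaabab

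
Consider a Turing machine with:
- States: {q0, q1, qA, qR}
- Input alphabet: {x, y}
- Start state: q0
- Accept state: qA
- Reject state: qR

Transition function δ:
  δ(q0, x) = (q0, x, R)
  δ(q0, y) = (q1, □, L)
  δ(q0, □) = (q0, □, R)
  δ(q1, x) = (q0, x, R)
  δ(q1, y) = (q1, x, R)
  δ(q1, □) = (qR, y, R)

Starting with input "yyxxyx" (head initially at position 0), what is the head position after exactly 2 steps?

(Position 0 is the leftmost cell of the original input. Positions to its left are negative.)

Execution trace (head position shown):
Step 0: [q0]yyxxyx  (head at position 0)
Step 1: move left → [q1]□□yxxyx  (head at position -1)
Step 2: move right → y[qR]□yxxyx  (head at position 0)

After 2 steps, the head is at position 0.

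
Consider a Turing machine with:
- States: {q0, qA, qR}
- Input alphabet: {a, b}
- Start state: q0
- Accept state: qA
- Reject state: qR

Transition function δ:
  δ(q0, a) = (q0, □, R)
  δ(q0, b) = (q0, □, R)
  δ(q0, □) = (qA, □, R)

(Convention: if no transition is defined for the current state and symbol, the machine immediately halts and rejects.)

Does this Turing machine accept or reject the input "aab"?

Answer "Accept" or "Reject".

Execution trace:
Initial: [q0]aab
Step 1: δ(q0, a) = (q0, □, R) → □[q0]ab
Step 2: δ(q0, a) = (q0, □, R) → □□[q0]b
Step 3: δ(q0, b) = (q0, □, R) → □□□[q0]□
Step 4: δ(q0, □) = (qA, □, R) → □□□□[qA]□

The machine reaches the accept state qA and halts.

Answer: Accept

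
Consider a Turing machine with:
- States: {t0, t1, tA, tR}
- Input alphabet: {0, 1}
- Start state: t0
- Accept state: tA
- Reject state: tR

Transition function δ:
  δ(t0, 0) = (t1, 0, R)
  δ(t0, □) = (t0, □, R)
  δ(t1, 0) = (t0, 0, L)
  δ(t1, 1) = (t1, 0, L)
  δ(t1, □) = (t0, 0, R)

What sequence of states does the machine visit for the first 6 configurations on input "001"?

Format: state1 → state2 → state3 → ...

Execution trace:
Initial: [t0]001
Step 1: δ(t0, 0) = (t1, 0, R) → 0[t1]01
Step 2: δ(t1, 0) = (t0, 0, L) → [t0]001
Step 3: δ(t0, 0) = (t1, 0, R) → 0[t1]01
Step 4: δ(t1, 0) = (t0, 0, L) → [t0]001
Step 5: δ(t0, 0) = (t1, 0, R) → 0[t1]01

State sequence: t0 → t1 → t0 → t1 → t0 → t1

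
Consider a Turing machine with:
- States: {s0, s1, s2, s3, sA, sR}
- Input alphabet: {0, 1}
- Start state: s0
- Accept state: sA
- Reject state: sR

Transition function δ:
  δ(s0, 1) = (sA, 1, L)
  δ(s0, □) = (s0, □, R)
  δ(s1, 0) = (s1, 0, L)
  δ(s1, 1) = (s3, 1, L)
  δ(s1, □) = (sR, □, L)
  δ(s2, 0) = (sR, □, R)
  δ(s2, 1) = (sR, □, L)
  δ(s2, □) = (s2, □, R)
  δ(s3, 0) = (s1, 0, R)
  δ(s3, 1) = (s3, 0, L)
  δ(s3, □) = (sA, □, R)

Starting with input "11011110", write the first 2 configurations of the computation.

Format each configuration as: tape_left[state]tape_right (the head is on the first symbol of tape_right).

Transitions applied:
Step 1: δ(s0, 1) = (sA, 1, L)

The first 2 configurations are:
[s0]11011110 ⊢ [sA]□11011110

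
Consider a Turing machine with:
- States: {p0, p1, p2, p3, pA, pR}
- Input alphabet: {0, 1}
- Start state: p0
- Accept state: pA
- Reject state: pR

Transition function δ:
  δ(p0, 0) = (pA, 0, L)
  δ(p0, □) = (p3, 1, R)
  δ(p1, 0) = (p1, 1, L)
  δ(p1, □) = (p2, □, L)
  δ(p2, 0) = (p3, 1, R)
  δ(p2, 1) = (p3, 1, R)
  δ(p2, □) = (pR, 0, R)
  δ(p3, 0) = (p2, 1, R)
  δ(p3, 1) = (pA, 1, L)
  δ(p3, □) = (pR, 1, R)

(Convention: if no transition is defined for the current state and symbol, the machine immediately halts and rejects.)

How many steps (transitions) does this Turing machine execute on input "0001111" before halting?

Execution trace:
Initial: [p0]0001111
Step 1: δ(p0, 0) = (pA, 0, L) → [pA]□0001111

The machine reaches the accept state pA and halts.

The machine executed 1 step before halting.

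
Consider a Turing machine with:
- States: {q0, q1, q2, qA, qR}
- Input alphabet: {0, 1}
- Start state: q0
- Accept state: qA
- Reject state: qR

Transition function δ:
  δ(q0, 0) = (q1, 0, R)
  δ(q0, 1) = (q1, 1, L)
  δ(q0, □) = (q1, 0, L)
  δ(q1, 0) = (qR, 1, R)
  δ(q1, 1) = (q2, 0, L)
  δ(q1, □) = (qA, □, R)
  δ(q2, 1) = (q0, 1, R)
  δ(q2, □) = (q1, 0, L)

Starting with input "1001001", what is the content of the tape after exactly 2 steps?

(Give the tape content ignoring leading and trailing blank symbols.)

Execution trace:
Initial: [q0]1001001
Step 1: δ(q0, 1) = (q1, 1, L) → [q1]□1001001
Step 2: δ(q1, □) = (qA, □, R) → □[qA]1001001

The machine reaches the accept state qA and halts.

After 2 steps, the tape (ignoring leading/trailing blanks) is: 1001001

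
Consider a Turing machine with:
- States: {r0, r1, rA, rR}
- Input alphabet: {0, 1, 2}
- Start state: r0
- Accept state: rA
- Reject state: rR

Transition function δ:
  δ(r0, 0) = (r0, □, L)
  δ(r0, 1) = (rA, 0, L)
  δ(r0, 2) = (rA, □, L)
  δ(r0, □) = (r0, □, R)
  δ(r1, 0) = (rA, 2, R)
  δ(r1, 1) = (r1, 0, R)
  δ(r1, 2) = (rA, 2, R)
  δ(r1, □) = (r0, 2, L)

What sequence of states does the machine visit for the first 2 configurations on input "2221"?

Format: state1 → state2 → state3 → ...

Execution trace:
Initial: [r0]2221
Step 1: δ(r0, 2) = (rA, □, L) → [rA]□□221

The machine reaches the accept state rA and halts.

State sequence: r0 → rA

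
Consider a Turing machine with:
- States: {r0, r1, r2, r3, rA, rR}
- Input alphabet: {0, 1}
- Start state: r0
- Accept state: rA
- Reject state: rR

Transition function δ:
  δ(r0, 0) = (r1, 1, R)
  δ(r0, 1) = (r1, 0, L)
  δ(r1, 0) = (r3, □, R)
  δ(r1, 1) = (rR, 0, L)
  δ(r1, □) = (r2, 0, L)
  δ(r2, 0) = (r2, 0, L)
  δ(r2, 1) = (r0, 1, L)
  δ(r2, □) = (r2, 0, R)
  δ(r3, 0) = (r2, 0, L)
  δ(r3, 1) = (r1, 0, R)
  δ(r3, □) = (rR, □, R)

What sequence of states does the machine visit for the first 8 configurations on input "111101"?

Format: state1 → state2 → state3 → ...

Execution trace:
Initial: [r0]111101
Step 1: δ(r0, 1) = (r1, 0, L) → [r1]□011101
Step 2: δ(r1, □) = (r2, 0, L) → [r2]□0011101
Step 3: δ(r2, □) = (r2, 0, R) → 0[r2]0011101
Step 4: δ(r2, 0) = (r2, 0, L) → [r2]00011101
Step 5: δ(r2, 0) = (r2, 0, L) → [r2]□00011101
Step 6: δ(r2, □) = (r2, 0, R) → 0[r2]00011101
Step 7: δ(r2, 0) = (r2, 0, L) → [r2]000011101

State sequence: r0 → r1 → r2 → r2 → r2 → r2 → r2 → r2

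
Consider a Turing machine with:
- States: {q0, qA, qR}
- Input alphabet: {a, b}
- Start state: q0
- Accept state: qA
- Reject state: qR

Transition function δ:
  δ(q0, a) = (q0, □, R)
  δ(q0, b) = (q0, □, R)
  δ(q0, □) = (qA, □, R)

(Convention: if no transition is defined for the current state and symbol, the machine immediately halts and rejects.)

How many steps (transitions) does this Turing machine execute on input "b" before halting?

Execution trace:
Initial: [q0]b
Step 1: δ(q0, b) = (q0, □, R) → □[q0]□
Step 2: δ(q0, □) = (qA, □, R) → □□[qA]□

The machine reaches the accept state qA and halts.

The machine executed 2 steps before halting.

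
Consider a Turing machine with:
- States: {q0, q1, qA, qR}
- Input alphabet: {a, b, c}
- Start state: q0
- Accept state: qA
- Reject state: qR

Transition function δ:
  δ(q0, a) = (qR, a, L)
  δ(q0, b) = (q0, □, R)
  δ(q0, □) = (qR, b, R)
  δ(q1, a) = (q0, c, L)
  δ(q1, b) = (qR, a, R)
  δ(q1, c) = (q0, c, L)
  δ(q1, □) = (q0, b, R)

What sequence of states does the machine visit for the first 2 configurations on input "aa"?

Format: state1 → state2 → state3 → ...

Execution trace:
Initial: [q0]aa
Step 1: δ(q0, a) = (qR, a, L) → [qR]□aa

The machine reaches the reject state qR and halts.

State sequence: q0 → qR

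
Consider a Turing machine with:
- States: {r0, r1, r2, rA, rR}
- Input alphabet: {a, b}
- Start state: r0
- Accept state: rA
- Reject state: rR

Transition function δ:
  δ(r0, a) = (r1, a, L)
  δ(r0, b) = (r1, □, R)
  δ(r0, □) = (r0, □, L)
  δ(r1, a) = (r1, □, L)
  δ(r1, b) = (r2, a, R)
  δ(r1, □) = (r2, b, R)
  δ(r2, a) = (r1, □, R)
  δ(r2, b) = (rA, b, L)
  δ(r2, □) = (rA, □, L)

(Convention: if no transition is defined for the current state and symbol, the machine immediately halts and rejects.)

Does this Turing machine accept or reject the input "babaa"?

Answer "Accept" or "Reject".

Execution trace:
Initial: [r0]babaa
Step 1: δ(r0, b) = (r1, □, R) → □[r1]abaa
Step 2: δ(r1, a) = (r1, □, L) → [r1]□□baa
Step 3: δ(r1, □) = (r2, b, R) → b[r2]□baa
Step 4: δ(r2, □) = (rA, □, L) → [rA]b□baa

The machine reaches the accept state rA and halts.

Answer: Accept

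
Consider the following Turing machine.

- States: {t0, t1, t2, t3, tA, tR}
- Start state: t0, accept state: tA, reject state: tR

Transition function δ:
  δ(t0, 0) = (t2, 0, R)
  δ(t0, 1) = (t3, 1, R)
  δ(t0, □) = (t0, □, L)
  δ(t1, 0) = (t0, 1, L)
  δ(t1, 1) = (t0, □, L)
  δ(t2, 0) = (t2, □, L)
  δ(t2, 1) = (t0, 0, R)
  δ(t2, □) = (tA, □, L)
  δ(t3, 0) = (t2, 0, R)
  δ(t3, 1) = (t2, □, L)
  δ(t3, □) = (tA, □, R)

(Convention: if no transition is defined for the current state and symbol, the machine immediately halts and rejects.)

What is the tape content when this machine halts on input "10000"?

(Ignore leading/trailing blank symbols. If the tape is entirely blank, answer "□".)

Execution trace:
Initial: [t0]10000
Step 1: δ(t0, 1) = (t3, 1, R) → 1[t3]0000
Step 2: δ(t3, 0) = (t2, 0, R) → 10[t2]000
Step 3: δ(t2, 0) = (t2, □, L) → 1[t2]0□00
Step 4: δ(t2, 0) = (t2, □, L) → [t2]1□□00
Step 5: δ(t2, 1) = (t0, 0, R) → 0[t0]□□00
Step 6: δ(t0, □) = (t0, □, L) → [t0]0□□00
Step 7: δ(t0, 0) = (t2, 0, R) → 0[t2]□□00
Step 8: δ(t2, □) = (tA, □, L) → [tA]0□□00

The machine reaches the accept state tA and halts.

Final tape (ignoring leading/trailing blanks): 0□□00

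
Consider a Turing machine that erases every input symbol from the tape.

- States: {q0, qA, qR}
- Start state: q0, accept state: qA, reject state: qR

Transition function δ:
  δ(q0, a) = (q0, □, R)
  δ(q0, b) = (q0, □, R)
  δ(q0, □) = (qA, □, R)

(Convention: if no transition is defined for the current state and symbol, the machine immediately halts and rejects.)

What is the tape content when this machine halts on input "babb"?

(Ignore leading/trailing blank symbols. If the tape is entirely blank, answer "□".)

Execution trace:
Initial: [q0]babb
Step 1: δ(q0, b) = (q0, □, R) → □[q0]abb
Step 2: δ(q0, a) = (q0, □, R) → □□[q0]bb
Step 3: δ(q0, b) = (q0, □, R) → □□□[q0]b
Step 4: δ(q0, b) = (q0, □, R) → □□□□[q0]□
Step 5: δ(q0, □) = (qA, □, R) → □□□□□[qA]□

The machine reaches the accept state qA and halts.

Final tape (ignoring leading/trailing blanks): □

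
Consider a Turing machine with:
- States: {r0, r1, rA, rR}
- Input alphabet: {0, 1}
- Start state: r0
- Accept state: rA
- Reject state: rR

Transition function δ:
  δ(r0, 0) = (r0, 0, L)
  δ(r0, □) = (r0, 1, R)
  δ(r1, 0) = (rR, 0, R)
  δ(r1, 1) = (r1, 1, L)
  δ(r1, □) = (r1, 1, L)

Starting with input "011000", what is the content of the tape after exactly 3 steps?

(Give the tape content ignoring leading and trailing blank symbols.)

Execution trace:
Initial: [r0]011000
Step 1: δ(r0, 0) = (r0, 0, L) → [r0]□011000
Step 2: δ(r0, □) = (r0, 1, R) → 1[r0]011000
Step 3: δ(r0, 0) = (r0, 0, L) → [r0]1011000

No transition is defined for δ(r0, 1). By convention the machine halts and rejects.

After 3 steps, the tape (ignoring leading/trailing blanks) is: 1011000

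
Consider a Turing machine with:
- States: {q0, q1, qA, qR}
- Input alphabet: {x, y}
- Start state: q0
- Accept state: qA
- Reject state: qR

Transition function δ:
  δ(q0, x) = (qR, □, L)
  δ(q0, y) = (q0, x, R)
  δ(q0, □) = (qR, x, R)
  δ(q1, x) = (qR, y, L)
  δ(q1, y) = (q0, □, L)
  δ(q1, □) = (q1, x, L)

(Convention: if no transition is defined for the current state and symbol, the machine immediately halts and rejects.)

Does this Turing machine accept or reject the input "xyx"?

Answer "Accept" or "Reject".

Execution trace:
Initial: [q0]xyx
Step 1: δ(q0, x) = (qR, □, L) → [qR]□□yx

The machine reaches the reject state qR and halts.

Answer: Reject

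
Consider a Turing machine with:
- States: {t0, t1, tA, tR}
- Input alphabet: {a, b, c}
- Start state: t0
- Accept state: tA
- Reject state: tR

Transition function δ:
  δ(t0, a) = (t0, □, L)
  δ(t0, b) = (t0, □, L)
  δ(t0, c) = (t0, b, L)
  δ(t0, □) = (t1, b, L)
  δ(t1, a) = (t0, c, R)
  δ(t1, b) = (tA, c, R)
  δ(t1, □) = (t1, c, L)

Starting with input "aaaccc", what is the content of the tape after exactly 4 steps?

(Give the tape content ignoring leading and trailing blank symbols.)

Execution trace:
Initial: [t0]aaaccc
Step 1: δ(t0, a) = (t0, □, L) → [t0]□□aaccc
Step 2: δ(t0, □) = (t1, b, L) → [t1]□b□aaccc
Step 3: δ(t1, □) = (t1, c, L) → [t1]□cb□aaccc
Step 4: δ(t1, □) = (t1, c, L) → [t1]□ccb□aaccc

After 4 steps, the tape (ignoring leading/trailing blanks) is: ccb□aaccc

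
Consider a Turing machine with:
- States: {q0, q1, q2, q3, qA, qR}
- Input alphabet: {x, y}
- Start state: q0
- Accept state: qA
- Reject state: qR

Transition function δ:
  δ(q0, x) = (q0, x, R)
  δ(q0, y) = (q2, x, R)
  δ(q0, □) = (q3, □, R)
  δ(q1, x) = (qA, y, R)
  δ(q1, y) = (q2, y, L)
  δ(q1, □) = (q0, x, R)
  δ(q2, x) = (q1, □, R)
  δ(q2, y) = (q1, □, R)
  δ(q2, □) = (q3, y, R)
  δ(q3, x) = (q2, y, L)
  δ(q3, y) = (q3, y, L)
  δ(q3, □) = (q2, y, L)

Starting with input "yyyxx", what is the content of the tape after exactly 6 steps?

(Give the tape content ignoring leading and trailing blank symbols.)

Execution trace:
Initial: [q0]yyyxx
Step 1: δ(q0, y) = (q2, x, R) → x[q2]yyxx
Step 2: δ(q2, y) = (q1, □, R) → x□[q1]yxx
Step 3: δ(q1, y) = (q2, y, L) → x[q2]□yxx
Step 4: δ(q2, □) = (q3, y, R) → xy[q3]yxx
Step 5: δ(q3, y) = (q3, y, L) → x[q3]yyxx
Step 6: δ(q3, y) = (q3, y, L) → [q3]xyyxx

After 6 steps, the tape (ignoring leading/trailing blanks) is: xyyxx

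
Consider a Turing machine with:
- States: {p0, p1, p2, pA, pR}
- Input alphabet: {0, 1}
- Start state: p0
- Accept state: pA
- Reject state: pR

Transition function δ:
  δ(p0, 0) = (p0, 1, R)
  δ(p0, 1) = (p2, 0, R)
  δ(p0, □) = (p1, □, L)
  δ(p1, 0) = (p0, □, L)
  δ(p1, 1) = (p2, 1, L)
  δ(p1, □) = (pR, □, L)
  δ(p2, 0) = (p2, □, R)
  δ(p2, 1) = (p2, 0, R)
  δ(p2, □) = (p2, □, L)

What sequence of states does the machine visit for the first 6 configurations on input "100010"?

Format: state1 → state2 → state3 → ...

Execution trace:
Initial: [p0]100010
Step 1: δ(p0, 1) = (p2, 0, R) → 0[p2]00010
Step 2: δ(p2, 0) = (p2, □, R) → 0□[p2]0010
Step 3: δ(p2, 0) = (p2, □, R) → 0□□[p2]010
Step 4: δ(p2, 0) = (p2, □, R) → 0□□□[p2]10
Step 5: δ(p2, 1) = (p2, 0, R) → 0□□□0[p2]0

State sequence: p0 → p2 → p2 → p2 → p2 → p2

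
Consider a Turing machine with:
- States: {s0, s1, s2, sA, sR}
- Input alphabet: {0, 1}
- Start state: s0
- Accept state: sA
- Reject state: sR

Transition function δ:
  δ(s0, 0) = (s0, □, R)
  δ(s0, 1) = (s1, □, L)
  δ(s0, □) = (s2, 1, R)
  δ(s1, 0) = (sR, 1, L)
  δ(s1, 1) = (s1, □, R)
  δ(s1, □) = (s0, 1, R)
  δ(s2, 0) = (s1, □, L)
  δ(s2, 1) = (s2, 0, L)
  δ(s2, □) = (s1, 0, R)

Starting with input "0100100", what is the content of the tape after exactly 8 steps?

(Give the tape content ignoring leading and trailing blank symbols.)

Execution trace:
Initial: [s0]0100100
Step 1: δ(s0, 0) = (s0, □, R) → □[s0]100100
Step 2: δ(s0, 1) = (s1, □, L) → [s1]□□00100
Step 3: δ(s1, □) = (s0, 1, R) → 1[s0]□00100
Step 4: δ(s0, □) = (s2, 1, R) → 11[s2]00100
Step 5: δ(s2, 0) = (s1, □, L) → 1[s1]1□0100
Step 6: δ(s1, 1) = (s1, □, R) → 1□[s1]□0100
Step 7: δ(s1, □) = (s0, 1, R) → 1□1[s0]0100
Step 8: δ(s0, 0) = (s0, □, R) → 1□1□[s0]100

After 8 steps, the tape (ignoring leading/trailing blanks) is: 1□1□100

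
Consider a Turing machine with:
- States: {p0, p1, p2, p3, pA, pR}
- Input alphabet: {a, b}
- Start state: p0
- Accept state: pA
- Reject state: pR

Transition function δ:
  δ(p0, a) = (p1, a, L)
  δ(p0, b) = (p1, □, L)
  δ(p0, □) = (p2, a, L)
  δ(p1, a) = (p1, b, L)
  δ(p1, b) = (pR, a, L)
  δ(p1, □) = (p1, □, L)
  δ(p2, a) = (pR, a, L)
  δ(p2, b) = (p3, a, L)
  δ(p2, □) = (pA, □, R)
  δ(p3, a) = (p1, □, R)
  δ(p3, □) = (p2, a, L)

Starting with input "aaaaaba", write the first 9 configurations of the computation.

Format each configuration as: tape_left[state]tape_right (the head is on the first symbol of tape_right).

Transitions applied:
Step 1: δ(p0, a) = (p1, a, L)
Step 2: δ(p1, □) = (p1, □, L)
Step 3: δ(p1, □) = (p1, □, L)
Step 4: δ(p1, □) = (p1, □, L)
Step 5: δ(p1, □) = (p1, □, L)
Step 6: δ(p1, □) = (p1, □, L)
Step 7: δ(p1, □) = (p1, □, L)
Step 8: δ(p1, □) = (p1, □, L)

The first 9 configurations are:
[p0]aaaaaba ⊢ [p1]□aaaaaba ⊢ [p1]□□aaaaaba ⊢ [p1]□□□aaaaaba ⊢ [p1]□□□□aaaaaba ⊢ [p1]□□□□□aaaaaba ⊢ [p1]□□□□□□aaaaaba ⊢ [p1]□□□□□□□aaaaaba ⊢ [p1]□□□□□□□□aaaaaba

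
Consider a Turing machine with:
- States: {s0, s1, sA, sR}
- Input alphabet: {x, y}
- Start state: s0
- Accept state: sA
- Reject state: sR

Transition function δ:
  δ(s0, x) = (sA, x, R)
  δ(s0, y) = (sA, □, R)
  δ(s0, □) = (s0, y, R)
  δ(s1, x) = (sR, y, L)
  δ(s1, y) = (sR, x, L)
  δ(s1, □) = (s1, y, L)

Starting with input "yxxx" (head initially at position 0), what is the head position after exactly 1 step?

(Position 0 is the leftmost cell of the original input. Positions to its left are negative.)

Execution trace (head position shown):
Step 0: [s0]yxxx  (head at position 0)
Step 1: move right → □[sA]xxx  (head at position 1)

After 1 step, the head is at position 1.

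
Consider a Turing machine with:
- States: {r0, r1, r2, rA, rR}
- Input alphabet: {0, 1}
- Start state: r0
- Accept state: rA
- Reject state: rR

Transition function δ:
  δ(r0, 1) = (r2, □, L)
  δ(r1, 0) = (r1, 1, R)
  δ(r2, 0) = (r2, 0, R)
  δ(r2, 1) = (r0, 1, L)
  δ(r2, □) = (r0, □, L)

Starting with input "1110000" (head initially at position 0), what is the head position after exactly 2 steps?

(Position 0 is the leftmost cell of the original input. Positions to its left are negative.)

Execution trace (head position shown):
Step 0: [r0]1110000  (head at position 0)
Step 1: move left → [r2]□□110000  (head at position -1)
Step 2: move left → [r0]□□□110000  (head at position -2)

After 2 steps, the head is at position -2.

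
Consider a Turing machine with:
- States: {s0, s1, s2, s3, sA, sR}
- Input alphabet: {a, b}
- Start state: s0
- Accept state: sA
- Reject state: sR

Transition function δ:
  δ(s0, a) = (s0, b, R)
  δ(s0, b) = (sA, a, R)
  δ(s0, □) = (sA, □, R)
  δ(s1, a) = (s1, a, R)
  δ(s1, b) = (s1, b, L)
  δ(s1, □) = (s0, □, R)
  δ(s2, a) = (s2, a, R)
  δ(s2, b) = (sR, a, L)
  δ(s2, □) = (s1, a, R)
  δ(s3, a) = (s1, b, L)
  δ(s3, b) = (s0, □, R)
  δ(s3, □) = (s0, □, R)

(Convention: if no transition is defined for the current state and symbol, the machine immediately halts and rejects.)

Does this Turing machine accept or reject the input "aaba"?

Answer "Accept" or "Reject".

Execution trace:
Initial: [s0]aaba
Step 1: δ(s0, a) = (s0, b, R) → b[s0]aba
Step 2: δ(s0, a) = (s0, b, R) → bb[s0]ba
Step 3: δ(s0, b) = (sA, a, R) → bba[sA]a

The machine reaches the accept state sA and halts.

Answer: Accept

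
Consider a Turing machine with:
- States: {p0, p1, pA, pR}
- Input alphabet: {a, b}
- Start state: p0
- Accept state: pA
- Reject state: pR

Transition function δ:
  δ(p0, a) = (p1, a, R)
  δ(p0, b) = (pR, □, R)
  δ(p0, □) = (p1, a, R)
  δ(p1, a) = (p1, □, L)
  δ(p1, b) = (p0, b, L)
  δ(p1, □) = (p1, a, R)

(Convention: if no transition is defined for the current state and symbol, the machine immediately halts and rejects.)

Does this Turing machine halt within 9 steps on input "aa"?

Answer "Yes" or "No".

Execution trace:
Initial: [p0]aa
Step 1: δ(p0, a) = (p1, a, R) → a[p1]a
Step 2: δ(p1, a) = (p1, □, L) → [p1]a□
Step 3: δ(p1, a) = (p1, □, L) → [p1]□□□
Step 4: δ(p1, □) = (p1, a, R) → a[p1]□□
Step 5: δ(p1, □) = (p1, a, R) → aa[p1]□
Step 6: δ(p1, □) = (p1, a, R) → aaa[p1]□
Step 7: δ(p1, □) = (p1, a, R) → aaaa[p1]□
Step 8: δ(p1, □) = (p1, a, R) → aaaaa[p1]□
Step 9: δ(p1, □) = (p1, a, R) → aaaaaa[p1]□

The machine has not reached a halting state after 9 steps.
The machine did not halt within the 9-step bound.

Answer: No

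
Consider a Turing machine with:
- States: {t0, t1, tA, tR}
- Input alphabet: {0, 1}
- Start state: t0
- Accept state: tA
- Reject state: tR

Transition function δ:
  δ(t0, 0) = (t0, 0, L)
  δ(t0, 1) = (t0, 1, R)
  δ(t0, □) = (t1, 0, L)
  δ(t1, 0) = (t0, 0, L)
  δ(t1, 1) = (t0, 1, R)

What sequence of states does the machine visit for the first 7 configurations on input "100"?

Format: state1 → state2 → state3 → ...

Execution trace:
Initial: [t0]100
Step 1: δ(t0, 1) = (t0, 1, R) → 1[t0]00
Step 2: δ(t0, 0) = (t0, 0, L) → [t0]100
Step 3: δ(t0, 1) = (t0, 1, R) → 1[t0]00
Step 4: δ(t0, 0) = (t0, 0, L) → [t0]100
Step 5: δ(t0, 1) = (t0, 1, R) → 1[t0]00
Step 6: δ(t0, 0) = (t0, 0, L) → [t0]100

State sequence: t0 → t0 → t0 → t0 → t0 → t0 → t0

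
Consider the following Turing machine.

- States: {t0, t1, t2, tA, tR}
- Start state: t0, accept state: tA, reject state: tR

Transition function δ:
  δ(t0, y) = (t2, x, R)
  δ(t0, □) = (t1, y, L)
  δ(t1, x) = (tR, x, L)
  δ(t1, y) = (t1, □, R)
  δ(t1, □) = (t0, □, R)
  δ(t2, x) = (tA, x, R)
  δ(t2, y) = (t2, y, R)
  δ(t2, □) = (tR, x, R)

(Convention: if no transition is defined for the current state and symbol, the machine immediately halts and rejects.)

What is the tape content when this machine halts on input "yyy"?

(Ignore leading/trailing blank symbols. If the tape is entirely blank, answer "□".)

Execution trace:
Initial: [t0]yyy
Step 1: δ(t0, y) = (t2, x, R) → x[t2]yy
Step 2: δ(t2, y) = (t2, y, R) → xy[t2]y
Step 3: δ(t2, y) = (t2, y, R) → xyy[t2]□
Step 4: δ(t2, □) = (tR, x, R) → xyyx[tR]□

The machine reaches the reject state tR and halts.

Final tape (ignoring leading/trailing blanks): xyyx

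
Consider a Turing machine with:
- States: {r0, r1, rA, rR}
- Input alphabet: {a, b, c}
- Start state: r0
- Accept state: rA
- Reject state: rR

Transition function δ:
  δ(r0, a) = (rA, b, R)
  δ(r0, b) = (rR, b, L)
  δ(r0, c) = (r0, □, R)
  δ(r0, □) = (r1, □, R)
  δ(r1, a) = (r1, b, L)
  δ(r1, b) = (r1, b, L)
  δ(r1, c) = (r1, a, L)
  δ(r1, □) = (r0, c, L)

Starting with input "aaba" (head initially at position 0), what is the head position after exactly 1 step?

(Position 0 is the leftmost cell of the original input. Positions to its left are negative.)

Execution trace (head position shown):
Step 0: [r0]aaba  (head at position 0)
Step 1: move right → b[rA]aba  (head at position 1)

After 1 step, the head is at position 1.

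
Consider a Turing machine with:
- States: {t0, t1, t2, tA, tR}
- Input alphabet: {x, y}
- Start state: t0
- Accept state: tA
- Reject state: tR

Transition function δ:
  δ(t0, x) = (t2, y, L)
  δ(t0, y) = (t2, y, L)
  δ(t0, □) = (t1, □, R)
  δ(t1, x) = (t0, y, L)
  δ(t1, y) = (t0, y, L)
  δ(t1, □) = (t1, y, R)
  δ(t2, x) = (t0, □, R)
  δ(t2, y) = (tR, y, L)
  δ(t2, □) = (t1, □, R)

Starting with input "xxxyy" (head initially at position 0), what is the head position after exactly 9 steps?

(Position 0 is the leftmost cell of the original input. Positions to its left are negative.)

Execution trace (head position shown):
Step 0: [t0]xxxyy  (head at position 0)
Step 1: move left → [t2]□yxxyy  (head at position -1)
Step 2: move right → □[t1]yxxyy  (head at position 0)
Step 3: move left → [t0]□yxxyy  (head at position -1)
Step 4: move right → □[t1]yxxyy  (head at position 0)
Step 5: move left → [t0]□yxxyy  (head at position -1)
Step 6: move right → □[t1]yxxyy  (head at position 0)
Step 7: move left → [t0]□yxxyy  (head at position -1)
Step 8: move right → □[t1]yxxyy  (head at position 0)
Step 9: move left → [t0]□yxxyy  (head at position -1)

After 9 steps, the head is at position -1.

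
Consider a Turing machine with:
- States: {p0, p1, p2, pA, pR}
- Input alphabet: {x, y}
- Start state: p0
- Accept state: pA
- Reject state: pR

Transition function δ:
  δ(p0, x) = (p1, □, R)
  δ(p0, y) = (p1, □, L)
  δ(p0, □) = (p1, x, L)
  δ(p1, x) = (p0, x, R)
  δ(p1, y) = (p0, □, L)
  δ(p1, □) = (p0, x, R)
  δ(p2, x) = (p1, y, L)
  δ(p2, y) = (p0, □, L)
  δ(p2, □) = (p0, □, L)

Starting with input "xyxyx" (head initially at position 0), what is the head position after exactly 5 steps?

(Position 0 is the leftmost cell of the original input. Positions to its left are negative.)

Execution trace (head position shown):
Step 0: [p0]xyxyx  (head at position 0)
Step 1: move right → □[p1]yxyx  (head at position 1)
Step 2: move left → [p0]□□xyx  (head at position 0)
Step 3: move left → [p1]□x□xyx  (head at position -1)
Step 4: move right → x[p0]x□xyx  (head at position 0)
Step 5: move right → x□[p1]□xyx  (head at position 1)

After 5 steps, the head is at position 1.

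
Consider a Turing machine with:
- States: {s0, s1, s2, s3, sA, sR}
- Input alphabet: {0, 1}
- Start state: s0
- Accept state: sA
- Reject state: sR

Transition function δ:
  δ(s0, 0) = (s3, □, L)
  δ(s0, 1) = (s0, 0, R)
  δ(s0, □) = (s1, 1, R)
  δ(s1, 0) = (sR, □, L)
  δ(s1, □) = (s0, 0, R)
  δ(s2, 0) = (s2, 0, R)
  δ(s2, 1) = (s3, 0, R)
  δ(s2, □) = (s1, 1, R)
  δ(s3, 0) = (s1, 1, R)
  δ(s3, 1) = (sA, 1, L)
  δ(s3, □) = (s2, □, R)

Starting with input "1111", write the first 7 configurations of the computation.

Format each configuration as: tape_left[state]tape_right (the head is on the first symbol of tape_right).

Transitions applied:
Step 1: δ(s0, 1) = (s0, 0, R)
Step 2: δ(s0, 1) = (s0, 0, R)
Step 3: δ(s0, 1) = (s0, 0, R)
Step 4: δ(s0, 1) = (s0, 0, R)
Step 5: δ(s0, □) = (s1, 1, R)
Step 6: δ(s1, □) = (s0, 0, R)

The first 7 configurations are:
[s0]1111 ⊢ 0[s0]111 ⊢ 00[s0]11 ⊢ 000[s0]1 ⊢ 0000[s0]□ ⊢ 00001[s1]□ ⊢ 000010[s0]□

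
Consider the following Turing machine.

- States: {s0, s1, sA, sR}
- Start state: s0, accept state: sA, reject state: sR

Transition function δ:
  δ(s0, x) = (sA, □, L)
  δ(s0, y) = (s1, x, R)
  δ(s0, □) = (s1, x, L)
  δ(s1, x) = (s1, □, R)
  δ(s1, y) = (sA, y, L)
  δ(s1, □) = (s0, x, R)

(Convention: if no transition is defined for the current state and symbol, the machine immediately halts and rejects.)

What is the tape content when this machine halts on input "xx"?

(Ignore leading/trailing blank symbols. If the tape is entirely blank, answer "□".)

Execution trace:
Initial: [s0]xx
Step 1: δ(s0, x) = (sA, □, L) → [sA]□□x

The machine reaches the accept state sA and halts.

Final tape (ignoring leading/trailing blanks): x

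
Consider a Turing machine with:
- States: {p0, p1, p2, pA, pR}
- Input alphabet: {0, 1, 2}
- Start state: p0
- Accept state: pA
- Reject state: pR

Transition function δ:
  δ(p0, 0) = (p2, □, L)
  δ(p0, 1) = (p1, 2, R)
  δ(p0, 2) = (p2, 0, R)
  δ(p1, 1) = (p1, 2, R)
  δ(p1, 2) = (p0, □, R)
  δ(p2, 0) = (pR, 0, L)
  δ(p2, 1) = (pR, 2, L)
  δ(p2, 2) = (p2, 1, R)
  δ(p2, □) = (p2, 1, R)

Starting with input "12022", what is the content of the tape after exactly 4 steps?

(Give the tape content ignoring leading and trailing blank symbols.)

Execution trace:
Initial: [p0]12022
Step 1: δ(p0, 1) = (p1, 2, R) → 2[p1]2022
Step 2: δ(p1, 2) = (p0, □, R) → 2□[p0]022
Step 3: δ(p0, 0) = (p2, □, L) → 2[p2]□□22
Step 4: δ(p2, □) = (p2, 1, R) → 21[p2]□22

After 4 steps, the tape (ignoring leading/trailing blanks) is: 21□22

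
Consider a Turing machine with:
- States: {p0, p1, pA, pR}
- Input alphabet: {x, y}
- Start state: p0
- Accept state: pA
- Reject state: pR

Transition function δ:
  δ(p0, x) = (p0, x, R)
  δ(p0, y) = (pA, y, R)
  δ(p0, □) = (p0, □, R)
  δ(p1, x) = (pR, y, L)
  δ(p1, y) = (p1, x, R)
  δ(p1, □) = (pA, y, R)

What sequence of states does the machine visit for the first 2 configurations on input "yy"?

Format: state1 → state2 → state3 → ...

Execution trace:
Initial: [p0]yy
Step 1: δ(p0, y) = (pA, y, R) → y[pA]y

The machine reaches the accept state pA and halts.

State sequence: p0 → pA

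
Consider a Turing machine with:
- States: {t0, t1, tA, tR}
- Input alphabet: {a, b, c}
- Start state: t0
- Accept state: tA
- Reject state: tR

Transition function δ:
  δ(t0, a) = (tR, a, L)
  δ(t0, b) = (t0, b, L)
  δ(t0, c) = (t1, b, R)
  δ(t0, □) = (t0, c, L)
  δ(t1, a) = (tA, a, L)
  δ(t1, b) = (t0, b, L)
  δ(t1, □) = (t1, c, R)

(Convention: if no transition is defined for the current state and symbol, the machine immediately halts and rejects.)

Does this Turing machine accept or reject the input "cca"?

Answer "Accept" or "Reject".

Execution trace:
Initial: [t0]cca
Step 1: δ(t0, c) = (t1, b, R) → b[t1]ca

No transition is defined for δ(t1, c). By convention the machine halts and rejects.

Answer: Reject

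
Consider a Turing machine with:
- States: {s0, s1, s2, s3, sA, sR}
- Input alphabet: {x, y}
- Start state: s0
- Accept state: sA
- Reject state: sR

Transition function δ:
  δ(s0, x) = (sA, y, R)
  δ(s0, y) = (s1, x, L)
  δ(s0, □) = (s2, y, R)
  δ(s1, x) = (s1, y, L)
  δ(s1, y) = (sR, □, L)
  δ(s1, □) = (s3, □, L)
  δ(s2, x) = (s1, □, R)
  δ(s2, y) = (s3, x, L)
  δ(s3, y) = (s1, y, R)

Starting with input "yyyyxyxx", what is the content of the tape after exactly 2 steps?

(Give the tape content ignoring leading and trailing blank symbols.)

Execution trace:
Initial: [s0]yyyyxyxx
Step 1: δ(s0, y) = (s1, x, L) → [s1]□xyyyxyxx
Step 2: δ(s1, □) = (s3, □, L) → [s3]□□xyyyxyxx

No transition is defined for δ(s3, □). By convention the machine halts and rejects.

After 2 steps, the tape (ignoring leading/trailing blanks) is: xyyyxyxx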